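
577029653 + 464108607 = 1041138260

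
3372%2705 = 667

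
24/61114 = 12/30557 = 0.00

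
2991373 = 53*56441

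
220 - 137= 83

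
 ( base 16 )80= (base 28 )4g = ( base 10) 128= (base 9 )152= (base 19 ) 6e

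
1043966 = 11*94906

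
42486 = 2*21243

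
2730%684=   678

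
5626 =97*58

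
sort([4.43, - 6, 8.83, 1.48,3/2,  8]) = [ - 6, 1.48 , 3/2, 4.43,  8, 8.83]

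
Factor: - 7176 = -2^3*3^1*13^1*23^1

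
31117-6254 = 24863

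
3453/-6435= - 1 +994/2145 = -0.54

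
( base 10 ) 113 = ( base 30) 3n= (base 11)A3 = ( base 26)49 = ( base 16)71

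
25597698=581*44058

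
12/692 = 3/173=0.02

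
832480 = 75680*11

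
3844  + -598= 3246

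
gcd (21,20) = 1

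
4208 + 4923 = 9131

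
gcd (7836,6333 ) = 3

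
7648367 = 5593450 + 2054917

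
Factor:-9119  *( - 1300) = 11854700 = 2^2*5^2*11^1*13^1 * 829^1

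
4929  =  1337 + 3592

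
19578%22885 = 19578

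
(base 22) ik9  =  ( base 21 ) kg5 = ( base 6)110225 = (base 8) 21711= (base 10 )9161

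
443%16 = 11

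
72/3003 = 24/1001 = 0.02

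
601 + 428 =1029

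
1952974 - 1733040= 219934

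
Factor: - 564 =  - 2^2*3^1*47^1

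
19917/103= 193 + 38/103 = 193.37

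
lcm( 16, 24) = 48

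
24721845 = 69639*355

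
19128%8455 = 2218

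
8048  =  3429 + 4619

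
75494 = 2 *37747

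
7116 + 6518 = 13634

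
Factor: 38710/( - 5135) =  - 98/13  =  - 2^1 * 7^2*13^ ( - 1 ) 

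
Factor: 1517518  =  2^1*37^1*20507^1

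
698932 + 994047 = 1692979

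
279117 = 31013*9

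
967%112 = 71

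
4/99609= 4/99609 = 0.00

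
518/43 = 12+2/43 = 12.05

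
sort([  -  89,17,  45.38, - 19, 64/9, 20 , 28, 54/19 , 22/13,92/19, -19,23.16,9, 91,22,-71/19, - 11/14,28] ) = [ - 89, - 19, - 19,-71/19, - 11/14 , 22/13,54/19 , 92/19,64/9, 9, 17, 20, 22,23.16,28,28, 45.38,91] 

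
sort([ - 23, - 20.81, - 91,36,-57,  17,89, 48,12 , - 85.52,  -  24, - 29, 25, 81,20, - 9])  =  [  -  91, - 85.52, - 57,  -  29, - 24, - 23, - 20.81, - 9,12,  17,20,  25,36, 48 , 81,89]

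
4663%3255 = 1408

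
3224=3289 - 65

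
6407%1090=957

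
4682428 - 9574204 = -4891776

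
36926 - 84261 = -47335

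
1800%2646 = 1800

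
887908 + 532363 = 1420271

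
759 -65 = 694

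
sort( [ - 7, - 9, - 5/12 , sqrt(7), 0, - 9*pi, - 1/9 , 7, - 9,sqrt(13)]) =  [ - 9*pi,  -  9,-9,-7, - 5/12, - 1/9,0, sqrt ( 7), sqrt(13 ), 7]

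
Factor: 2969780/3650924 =742445/912731 = 5^1*11^1*373^( - 1 )*2447^ (-1)*13499^1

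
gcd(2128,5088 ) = 16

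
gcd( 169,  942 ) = 1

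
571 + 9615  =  10186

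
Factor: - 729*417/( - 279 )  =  33777/31 =3^5*31^( - 1 )*139^1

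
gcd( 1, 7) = 1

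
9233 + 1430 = 10663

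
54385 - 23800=30585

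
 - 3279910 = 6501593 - 9781503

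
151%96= 55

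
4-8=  - 4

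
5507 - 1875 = 3632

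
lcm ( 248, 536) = 16616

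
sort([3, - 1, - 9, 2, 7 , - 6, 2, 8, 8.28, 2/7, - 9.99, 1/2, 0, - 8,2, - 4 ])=[ - 9.99, - 9, - 8, - 6,-4, - 1,0,2/7,1/2,2, 2,  2 , 3, 7,  8, 8.28 ] 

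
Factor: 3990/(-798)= - 5^1 = -5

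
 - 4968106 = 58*( - 85657)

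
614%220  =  174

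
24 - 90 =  - 66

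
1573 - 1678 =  - 105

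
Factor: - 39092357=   -39092357^1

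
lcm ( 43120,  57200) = 2802800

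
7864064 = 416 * 18904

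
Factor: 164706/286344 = 2^(-2)*3^(-1) *41^(-1)*283^1 = 283/492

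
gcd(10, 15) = 5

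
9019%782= 417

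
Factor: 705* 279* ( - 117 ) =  - 3^5*5^1 * 13^1 *31^1*47^1=- 23013315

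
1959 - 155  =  1804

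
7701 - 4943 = 2758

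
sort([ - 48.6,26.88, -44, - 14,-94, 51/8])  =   [ - 94, - 48.6, - 44, - 14,51/8,26.88]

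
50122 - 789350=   -  739228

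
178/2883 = 178/2883 = 0.06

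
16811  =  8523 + 8288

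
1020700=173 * 5900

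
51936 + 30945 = 82881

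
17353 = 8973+8380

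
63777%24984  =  13809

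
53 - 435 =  -382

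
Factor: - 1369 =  - 37^2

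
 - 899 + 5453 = 4554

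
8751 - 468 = 8283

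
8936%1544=1216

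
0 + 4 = 4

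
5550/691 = 8 + 22/691 = 8.03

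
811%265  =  16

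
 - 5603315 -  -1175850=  - 4427465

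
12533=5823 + 6710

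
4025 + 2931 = 6956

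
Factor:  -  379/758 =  - 1/2 = - 2^ ( - 1) 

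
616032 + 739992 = 1356024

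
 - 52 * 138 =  - 7176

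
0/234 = 0 = 0.00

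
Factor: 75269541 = 3^1*79^1*317593^1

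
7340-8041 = -701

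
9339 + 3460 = 12799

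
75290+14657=89947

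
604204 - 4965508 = - 4361304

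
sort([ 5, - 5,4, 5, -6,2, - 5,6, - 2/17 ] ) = [ - 6, - 5, - 5,- 2/17 , 2,4,5, 5,6 ]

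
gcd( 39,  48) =3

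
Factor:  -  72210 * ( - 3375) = 2^1 * 3^4*5^4*29^1*83^1 = 243708750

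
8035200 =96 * 83700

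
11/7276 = 11/7276 = 0.00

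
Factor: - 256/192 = - 2^2 * 3^( - 1) =- 4/3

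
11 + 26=37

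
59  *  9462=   558258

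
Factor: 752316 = 2^2*3^1*71^1 * 883^1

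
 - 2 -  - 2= 0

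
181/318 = 181/318 =0.57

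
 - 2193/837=-3 + 106/279 = - 2.62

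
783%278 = 227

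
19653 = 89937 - 70284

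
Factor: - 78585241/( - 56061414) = 2^( - 1)*3^(  -  2)*7^1* 3114523^ ( - 1)*11226463^1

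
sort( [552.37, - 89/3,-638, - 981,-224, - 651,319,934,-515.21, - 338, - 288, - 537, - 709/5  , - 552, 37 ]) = [ - 981, - 651, -638, - 552,-537,-515.21,-338, - 288, -224,-709/5, - 89/3,37,319,552.37 , 934] 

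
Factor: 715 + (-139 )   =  2^6*3^2 = 576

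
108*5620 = 606960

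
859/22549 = 859/22549 = 0.04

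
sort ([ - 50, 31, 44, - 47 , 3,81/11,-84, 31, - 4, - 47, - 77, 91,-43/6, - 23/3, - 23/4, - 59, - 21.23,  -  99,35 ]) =[ - 99,-84 ,-77, - 59, - 50, - 47, - 47  ,-21.23, - 23/3, - 43/6, - 23/4 , - 4, 3,81/11,31,31,  35,44, 91]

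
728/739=728/739= 0.99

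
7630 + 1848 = 9478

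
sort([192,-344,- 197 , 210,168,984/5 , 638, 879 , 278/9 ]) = [ - 344,- 197,278/9, 168, 192,984/5, 210,638, 879] 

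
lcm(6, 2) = 6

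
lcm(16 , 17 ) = 272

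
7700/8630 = 770/863 = 0.89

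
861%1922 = 861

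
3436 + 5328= 8764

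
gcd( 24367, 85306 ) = 1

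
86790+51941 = 138731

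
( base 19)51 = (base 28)3C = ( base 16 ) 60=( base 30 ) 36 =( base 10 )96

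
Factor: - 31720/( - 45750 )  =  2^2*3^(-1 ) * 5^( - 2 ) * 13^1 = 52/75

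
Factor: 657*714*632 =2^4*3^3 * 7^1*17^1 * 73^1*79^1 = 296469936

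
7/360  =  7/360= 0.02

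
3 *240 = 720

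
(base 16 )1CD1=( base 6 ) 54053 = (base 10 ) 7377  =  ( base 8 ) 16321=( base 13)3486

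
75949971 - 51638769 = 24311202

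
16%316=16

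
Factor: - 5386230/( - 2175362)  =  3^3*5^1*7^( - 1 )* 19949^1*155383^( - 1 ) = 2693115/1087681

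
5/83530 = 1/16706  =  0.00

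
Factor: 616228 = 2^2 *154057^1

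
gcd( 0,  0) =0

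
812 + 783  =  1595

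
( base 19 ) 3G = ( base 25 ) 2N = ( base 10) 73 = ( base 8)111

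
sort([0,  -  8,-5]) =[-8, - 5  ,  0]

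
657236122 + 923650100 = 1580886222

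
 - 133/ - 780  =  133/780  =  0.17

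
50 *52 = 2600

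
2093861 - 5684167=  - 3590306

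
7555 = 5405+2150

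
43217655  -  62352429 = -19134774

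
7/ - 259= - 1+36/37 = -0.03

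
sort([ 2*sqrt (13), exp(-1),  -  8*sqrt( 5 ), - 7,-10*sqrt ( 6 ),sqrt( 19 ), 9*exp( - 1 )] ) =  [ - 10*sqrt( 6), - 8*sqrt(5), - 7, exp(- 1), 9* exp(  -  1 ),sqrt(19 ),2*sqrt (13) ] 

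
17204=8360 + 8844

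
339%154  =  31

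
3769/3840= 3769/3840 = 0.98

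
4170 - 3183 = 987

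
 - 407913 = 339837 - 747750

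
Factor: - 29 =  - 29^1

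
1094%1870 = 1094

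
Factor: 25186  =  2^1*7^2*257^1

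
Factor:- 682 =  - 2^1*11^1*31^1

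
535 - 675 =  - 140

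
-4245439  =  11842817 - 16088256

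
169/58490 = 169/58490=0.00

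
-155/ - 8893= 155/8893 =0.02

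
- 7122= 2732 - 9854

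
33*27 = 891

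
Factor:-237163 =  -  237163^1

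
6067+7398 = 13465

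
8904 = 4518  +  4386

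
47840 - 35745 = 12095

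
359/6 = 359/6 =59.83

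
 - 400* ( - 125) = 50000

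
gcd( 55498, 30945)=1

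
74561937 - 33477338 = 41084599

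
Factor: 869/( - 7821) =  - 3^(-2) = -1/9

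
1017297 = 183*5559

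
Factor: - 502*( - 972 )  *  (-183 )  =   - 89293752 = - 2^3*3^6 * 61^1*251^1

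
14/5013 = 14/5013=0.00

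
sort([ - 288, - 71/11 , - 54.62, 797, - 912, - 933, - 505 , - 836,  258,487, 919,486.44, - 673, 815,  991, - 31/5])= [ - 933, - 912,-836, - 673, - 505, - 288, - 54.62,  -  71/11,  -  31/5,258 , 486.44,  487,797,815,919,991 ] 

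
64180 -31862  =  32318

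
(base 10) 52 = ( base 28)1O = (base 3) 1221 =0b110100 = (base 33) 1j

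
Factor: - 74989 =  - 31^1*41^1*59^1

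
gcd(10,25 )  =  5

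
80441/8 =80441/8 = 10055.12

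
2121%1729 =392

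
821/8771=821/8771 = 0.09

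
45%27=18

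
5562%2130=1302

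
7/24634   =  7/24634  =  0.00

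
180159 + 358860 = 539019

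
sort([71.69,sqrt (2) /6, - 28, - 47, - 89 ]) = [ - 89, - 47, - 28,sqrt ( 2)/6,71.69] 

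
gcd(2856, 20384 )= 56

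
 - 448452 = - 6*74742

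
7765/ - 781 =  - 7765/781 = - 9.94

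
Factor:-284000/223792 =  - 250/197 = - 2^1*5^3*197^ ( - 1 ) 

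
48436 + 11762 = 60198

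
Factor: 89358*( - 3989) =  - 356449062=- 2^1*3^1*53^1*281^1* 3989^1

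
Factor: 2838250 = 2^1*5^3* 11353^1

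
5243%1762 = 1719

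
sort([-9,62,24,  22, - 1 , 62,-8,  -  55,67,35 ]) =[ - 55,-9,  -  8, - 1,22,24,35, 62,62 , 67] 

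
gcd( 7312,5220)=4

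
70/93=70/93 = 0.75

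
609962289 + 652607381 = 1262569670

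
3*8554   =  25662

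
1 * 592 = 592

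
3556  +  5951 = 9507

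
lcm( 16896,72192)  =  794112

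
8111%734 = 37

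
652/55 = 11+47/55 = 11.85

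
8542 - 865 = 7677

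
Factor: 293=293^1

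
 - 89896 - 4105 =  - 94001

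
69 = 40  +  29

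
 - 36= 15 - 51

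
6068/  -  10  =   - 3034/5= - 606.80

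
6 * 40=240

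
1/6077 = 1/6077 = 0.00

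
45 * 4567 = 205515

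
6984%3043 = 898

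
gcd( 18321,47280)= 591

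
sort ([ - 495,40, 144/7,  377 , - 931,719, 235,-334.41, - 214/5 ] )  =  [ - 931, - 495, - 334.41, - 214/5, 144/7 , 40,235 , 377,719] 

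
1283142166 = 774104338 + 509037828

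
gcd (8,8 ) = 8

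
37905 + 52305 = 90210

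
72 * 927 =66744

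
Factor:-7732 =-2^2*1933^1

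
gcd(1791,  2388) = 597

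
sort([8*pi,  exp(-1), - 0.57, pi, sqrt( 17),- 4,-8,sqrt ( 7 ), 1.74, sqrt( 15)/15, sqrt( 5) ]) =[-8,  -  4, - 0.57 , sqrt(15 )/15, exp( -1), 1.74 , sqrt( 5),  sqrt( 7 ), pi,sqrt( 17) , 8*pi]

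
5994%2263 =1468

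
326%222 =104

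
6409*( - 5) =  - 32045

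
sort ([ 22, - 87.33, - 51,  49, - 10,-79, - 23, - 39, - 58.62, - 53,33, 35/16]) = [ - 87.33, - 79, - 58.62,-53, - 51, - 39, - 23 , - 10, 35/16, 22,33, 49 ]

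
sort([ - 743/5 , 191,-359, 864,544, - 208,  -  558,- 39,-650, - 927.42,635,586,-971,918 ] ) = [-971,-927.42,-650, -558,  -  359, - 208,- 743/5,-39,191,  544,586, 635 , 864,918]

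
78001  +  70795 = 148796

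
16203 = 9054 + 7149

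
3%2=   1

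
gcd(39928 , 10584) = 56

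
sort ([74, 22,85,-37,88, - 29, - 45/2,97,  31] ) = [ - 37,-29, - 45/2,22,  31,74,85,88,  97 ]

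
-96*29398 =- 2822208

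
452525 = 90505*5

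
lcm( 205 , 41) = 205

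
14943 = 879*17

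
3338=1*3338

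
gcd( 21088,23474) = 2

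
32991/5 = 32991/5=6598.20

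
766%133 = 101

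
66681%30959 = 4763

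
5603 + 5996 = 11599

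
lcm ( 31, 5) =155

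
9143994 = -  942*( - 9707)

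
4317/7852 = 4317/7852 = 0.55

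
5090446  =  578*8807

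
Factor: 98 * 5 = 490 = 2^1*5^1*7^2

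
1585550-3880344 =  - 2294794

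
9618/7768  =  1 + 925/3884= 1.24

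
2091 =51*41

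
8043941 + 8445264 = 16489205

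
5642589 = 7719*731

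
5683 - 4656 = 1027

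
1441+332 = 1773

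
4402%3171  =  1231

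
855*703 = 601065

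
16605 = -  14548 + 31153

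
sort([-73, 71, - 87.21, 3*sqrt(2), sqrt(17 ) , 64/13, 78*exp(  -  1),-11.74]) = [ - 87.21, - 73,-11.74,sqrt( 17 ), 3* sqrt( 2),64/13, 78*exp(-1 ),71] 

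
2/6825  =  2/6825 = 0.00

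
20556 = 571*36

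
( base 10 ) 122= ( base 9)145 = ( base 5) 442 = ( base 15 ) 82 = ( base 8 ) 172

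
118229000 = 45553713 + 72675287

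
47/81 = 47/81 = 0.58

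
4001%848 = 609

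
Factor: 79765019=1427^1*55897^1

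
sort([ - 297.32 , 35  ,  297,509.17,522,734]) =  [ - 297.32,35,297,509.17 , 522 , 734]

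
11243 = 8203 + 3040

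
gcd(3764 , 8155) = 1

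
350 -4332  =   - 3982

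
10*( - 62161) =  - 621610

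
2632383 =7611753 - 4979370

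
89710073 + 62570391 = 152280464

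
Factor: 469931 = 7^1*11^1 *17^1*359^1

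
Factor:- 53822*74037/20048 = -2^(-3 )*3^1  *  7^ ( - 1)*17^1*23^1*29^1*37^1*179^(-1)*1583^1 = - 1992409707/10024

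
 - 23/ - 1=23/1 = 23.00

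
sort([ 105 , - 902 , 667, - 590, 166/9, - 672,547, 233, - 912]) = [ - 912, - 902 , - 672, - 590,166/9,105 , 233,  547, 667]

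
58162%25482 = 7198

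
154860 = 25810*6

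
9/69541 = 9/69541 = 0.00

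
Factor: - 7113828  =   - 2^2*3^1 * 19^1*41^1*761^1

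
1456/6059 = 1456/6059 = 0.24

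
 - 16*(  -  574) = 9184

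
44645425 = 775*57607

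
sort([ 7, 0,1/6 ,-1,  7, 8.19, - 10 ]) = [ - 10, - 1 , 0 , 1/6,7,7 , 8.19]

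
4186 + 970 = 5156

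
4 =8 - 4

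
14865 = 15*991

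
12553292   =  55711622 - 43158330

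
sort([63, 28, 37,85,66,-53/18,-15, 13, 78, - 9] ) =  [-15,-9, - 53/18, 13,28,37,63,66 , 78,85]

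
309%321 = 309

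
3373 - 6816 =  - 3443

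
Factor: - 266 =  - 2^1 * 7^1*19^1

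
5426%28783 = 5426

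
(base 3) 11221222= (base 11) 2799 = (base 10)3617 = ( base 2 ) 111000100001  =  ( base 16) e21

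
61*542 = 33062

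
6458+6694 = 13152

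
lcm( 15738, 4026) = 173118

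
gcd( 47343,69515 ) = 1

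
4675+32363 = 37038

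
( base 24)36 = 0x4e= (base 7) 141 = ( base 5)303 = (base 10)78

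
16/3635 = 16/3635 = 0.00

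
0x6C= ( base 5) 413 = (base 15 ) 73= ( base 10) 108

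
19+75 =94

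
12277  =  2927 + 9350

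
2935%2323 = 612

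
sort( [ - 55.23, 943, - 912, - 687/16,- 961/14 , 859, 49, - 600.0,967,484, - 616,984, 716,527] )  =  [ - 912, - 616, - 600.0, - 961/14, - 55.23, - 687/16,49, 484, 527,716,859,943,967,984 ]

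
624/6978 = 104/1163 = 0.09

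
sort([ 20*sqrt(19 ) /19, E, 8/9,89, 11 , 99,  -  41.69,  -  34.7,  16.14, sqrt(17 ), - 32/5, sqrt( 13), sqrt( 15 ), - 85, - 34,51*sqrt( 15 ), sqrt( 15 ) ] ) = [ - 85,-41.69,-34.7 ,  -  34,- 32/5, 8/9, E, sqrt(13 ), sqrt(15), sqrt(15) , sqrt(17 ) , 20  *  sqrt( 19) /19,11,16.14, 89, 99, 51 * sqrt ( 15 )]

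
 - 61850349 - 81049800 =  -142900149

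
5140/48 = 107  +  1/12 = 107.08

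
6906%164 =18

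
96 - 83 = 13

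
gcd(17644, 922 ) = 2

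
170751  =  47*3633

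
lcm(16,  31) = 496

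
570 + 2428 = 2998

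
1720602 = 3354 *513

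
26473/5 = 5294 + 3/5 = 5294.60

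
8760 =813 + 7947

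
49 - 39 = 10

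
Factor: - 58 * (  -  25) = 1450 = 2^1*5^2*29^1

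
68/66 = 1 + 1/33 = 1.03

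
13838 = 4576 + 9262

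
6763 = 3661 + 3102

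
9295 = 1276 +8019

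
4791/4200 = 1597/1400  =  1.14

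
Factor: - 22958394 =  - 2^1*3^1 *3826399^1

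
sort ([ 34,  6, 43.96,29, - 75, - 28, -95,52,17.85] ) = [-95, - 75,-28,6,  17.85,29,34, 43.96, 52]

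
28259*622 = 17577098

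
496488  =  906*548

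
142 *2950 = 418900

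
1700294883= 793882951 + 906411932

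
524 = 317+207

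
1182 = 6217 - 5035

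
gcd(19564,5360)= 268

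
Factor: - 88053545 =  - 5^1*23^1*127^1*6029^1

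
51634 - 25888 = 25746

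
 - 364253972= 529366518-893620490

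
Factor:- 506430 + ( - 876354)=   -  2^7*3^1*13^1 * 277^1 =-1382784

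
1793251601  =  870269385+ 922982216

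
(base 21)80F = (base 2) 110111010111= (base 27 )4N6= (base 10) 3543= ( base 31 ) 3L9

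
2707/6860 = 2707/6860  =  0.39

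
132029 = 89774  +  42255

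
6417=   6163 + 254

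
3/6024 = 1/2008 = 0.00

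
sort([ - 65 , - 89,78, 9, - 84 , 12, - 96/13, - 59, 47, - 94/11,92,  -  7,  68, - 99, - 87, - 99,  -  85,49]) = [ - 99 , - 99, - 89 ,-87 , - 85, - 84, - 65,-59, - 94/11, -96/13, - 7,9,12, 47 , 49, 68 , 78, 92] 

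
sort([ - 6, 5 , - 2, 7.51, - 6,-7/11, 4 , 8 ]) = [  -  6, - 6,- 2,-7/11, 4, 5,  7.51,8 ]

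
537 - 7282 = -6745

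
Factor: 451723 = 451723^1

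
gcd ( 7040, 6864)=176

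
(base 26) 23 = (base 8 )67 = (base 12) 47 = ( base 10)55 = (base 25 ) 25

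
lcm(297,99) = 297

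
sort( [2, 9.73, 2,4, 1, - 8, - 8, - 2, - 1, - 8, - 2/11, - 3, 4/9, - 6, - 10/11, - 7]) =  [ - 8, - 8, - 8, - 7, - 6, - 3, - 2 ,-1, -10/11, - 2/11, 4/9, 1, 2,  2,4, 9.73 ]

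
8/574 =4/287 = 0.01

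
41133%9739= 2177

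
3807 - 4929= -1122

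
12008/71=12008/71 = 169.13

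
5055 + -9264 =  - 4209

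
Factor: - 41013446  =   - 2^1 * 20506723^1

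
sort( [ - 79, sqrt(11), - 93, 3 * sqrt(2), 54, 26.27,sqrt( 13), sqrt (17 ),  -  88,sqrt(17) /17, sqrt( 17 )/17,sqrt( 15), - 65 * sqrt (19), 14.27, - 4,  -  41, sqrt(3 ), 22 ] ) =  [ - 65*sqrt( 19 ), - 93, - 88, - 79, - 41,-4, sqrt(17) /17,sqrt(17)/17, sqrt( 3),sqrt(11 ),sqrt( 13), sqrt(15), sqrt(17 ), 3 *sqrt(2), 14.27, 22  ,  26.27,54] 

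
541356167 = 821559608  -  280203441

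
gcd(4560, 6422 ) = 38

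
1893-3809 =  - 1916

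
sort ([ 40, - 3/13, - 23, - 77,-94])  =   [ -94, - 77,  -  23, - 3/13,40]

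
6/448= 3/224 = 0.01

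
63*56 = 3528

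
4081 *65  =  265265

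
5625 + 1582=7207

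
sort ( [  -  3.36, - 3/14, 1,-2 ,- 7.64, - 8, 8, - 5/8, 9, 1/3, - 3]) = [ - 8, - 7.64, - 3.36, - 3, - 2, - 5/8, - 3/14 , 1/3, 1,8, 9]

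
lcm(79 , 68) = 5372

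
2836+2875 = 5711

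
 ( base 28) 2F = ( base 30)2b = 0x47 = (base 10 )71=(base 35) 21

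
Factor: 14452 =2^2*3613^1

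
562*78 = 43836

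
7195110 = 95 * 75738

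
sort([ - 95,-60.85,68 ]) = [ - 95 , - 60.85,68] 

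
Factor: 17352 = 2^3*3^2*241^1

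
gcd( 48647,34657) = 1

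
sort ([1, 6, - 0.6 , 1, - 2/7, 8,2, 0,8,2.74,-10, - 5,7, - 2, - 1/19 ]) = [ - 10,- 5, - 2, - 0.6 , - 2/7, - 1/19,0,1,  1,2,2.74,6, 7,8, 8 ]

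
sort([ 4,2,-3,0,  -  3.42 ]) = [  -  3.42,-3,0, 2,4]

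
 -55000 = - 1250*44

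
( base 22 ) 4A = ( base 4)1202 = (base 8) 142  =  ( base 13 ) 77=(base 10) 98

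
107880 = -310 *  (-348)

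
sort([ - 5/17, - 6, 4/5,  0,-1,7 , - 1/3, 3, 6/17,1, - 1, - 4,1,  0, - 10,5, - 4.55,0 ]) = [ - 10 ,-6, - 4.55,-4, - 1, - 1, - 1/3, - 5/17,  0,0,0,6/17,4/5, 1,1, 3,5, 7]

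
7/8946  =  1/1278 = 0.00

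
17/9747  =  17/9747= 0.00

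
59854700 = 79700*751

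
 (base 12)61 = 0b1001001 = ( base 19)3G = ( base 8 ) 111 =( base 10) 73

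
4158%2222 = 1936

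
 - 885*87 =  -76995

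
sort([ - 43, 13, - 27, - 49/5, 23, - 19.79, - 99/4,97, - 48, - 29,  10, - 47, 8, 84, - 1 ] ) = [ - 48, - 47, - 43, - 29, - 27, - 99/4,  -  19.79, - 49/5 , - 1,8, 10, 13,23, 84, 97 ] 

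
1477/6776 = 211/968 = 0.22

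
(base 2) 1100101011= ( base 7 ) 2236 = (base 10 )811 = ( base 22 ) 1EJ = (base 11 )678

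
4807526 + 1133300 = 5940826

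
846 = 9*94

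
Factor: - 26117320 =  - 2^3*5^1*652933^1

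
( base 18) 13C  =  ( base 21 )ic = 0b110000110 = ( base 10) 390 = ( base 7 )1065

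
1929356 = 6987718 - 5058362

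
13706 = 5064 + 8642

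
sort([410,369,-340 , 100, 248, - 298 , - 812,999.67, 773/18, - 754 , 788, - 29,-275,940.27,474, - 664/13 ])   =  [ - 812, -754,-340, - 298,- 275,  -  664/13, - 29 , 773/18,100,248, 369, 410, 474,  788,  940.27,  999.67] 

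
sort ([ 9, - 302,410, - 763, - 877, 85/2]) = [  -  877, - 763,-302,  9, 85/2,410] 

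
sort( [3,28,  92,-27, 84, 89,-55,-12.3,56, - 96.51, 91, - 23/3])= [- 96.51, - 55 , - 27,-12.3, - 23/3,3,28, 56,84, 89,91,92]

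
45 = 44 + 1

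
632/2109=632/2109 = 0.30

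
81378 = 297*274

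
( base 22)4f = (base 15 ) 6d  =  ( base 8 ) 147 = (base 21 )4J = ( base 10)103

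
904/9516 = 226/2379 = 0.09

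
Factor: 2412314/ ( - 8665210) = - 5^ ( - 1)*127^( - 1 )*6823^ ( - 1 )*1206157^1 = -1206157/4332605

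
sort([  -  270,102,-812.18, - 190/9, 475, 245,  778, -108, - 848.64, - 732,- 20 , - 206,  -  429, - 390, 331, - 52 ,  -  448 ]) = [ - 848.64 , - 812.18, - 732, - 448, - 429, - 390, - 270, - 206, - 108, - 52, - 190/9  , - 20, 102, 245 , 331, 475 , 778]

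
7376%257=180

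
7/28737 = 7/28737= 0.00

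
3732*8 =29856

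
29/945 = 29/945 = 0.03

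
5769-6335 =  - 566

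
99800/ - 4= - 24950+0/1 = - 24950.00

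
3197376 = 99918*32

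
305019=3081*99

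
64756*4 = 259024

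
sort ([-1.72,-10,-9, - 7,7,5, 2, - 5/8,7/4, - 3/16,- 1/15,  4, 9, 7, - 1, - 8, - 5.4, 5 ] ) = [-10,-9,  -  8, - 7,-5.4, - 1.72, - 1, - 5/8 , - 3/16, - 1/15,7/4,  2,4,5,5,7,7, 9 ]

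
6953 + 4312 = 11265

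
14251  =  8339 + 5912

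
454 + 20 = 474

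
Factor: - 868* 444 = - 385392 = -2^4*3^1*7^1*31^1*37^1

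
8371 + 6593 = 14964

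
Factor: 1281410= 2^1 * 5^1 * 13^1*9857^1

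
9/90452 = 9/90452 = 0.00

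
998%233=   66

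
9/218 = 9/218 = 0.04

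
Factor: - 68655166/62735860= - 2^( - 1 ) * 5^( - 1)*11^(  -  1)*191^( - 1)*1493^(- 1 ) * 34327583^1 = - 34327583/31367930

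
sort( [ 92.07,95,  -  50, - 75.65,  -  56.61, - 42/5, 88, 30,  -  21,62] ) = [ - 75.65, - 56.61, - 50, - 21, - 42/5,30, 62,88,92.07, 95]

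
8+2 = 10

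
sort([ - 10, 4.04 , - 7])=[ - 10, - 7, 4.04]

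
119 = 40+79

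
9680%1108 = 816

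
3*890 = 2670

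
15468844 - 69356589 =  - 53887745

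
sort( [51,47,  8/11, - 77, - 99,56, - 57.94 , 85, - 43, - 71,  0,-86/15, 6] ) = [  -  99,-77, - 71,-57.94, - 43, - 86/15, 0, 8/11,6, 47,51, 56,85]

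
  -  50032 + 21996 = -28036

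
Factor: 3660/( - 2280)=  - 61/38 =-2^ ( -1 )*19^ (-1 )*61^1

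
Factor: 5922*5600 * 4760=157856832000 =2^9 * 3^2* 5^3*7^3*17^1*47^1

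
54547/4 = 13636+3/4  =  13636.75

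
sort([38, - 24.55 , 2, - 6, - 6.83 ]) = [ - 24.55, - 6.83,-6,2, 38] 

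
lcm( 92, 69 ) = 276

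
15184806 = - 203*( - 74802 )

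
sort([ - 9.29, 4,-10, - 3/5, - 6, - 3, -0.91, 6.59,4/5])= [ - 10, - 9.29,- 6, - 3, - 0.91, -3/5, 4/5, 4, 6.59]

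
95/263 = 95/263 = 0.36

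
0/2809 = 0 = 0.00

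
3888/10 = 388 + 4/5 = 388.80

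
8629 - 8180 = 449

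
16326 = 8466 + 7860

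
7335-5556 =1779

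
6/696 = 1/116 = 0.01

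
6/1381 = 6/1381 = 0.00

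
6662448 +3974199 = 10636647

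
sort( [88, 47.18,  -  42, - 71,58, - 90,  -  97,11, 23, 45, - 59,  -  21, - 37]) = [ - 97 , - 90, - 71, - 59, - 42,-37, - 21, 11, 23,  45,47.18, 58,88]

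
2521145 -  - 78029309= 80550454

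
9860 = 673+9187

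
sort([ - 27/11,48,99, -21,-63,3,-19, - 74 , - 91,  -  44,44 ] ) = [ - 91, - 74, - 63  , - 44, - 21, -19, -27/11, 3, 44,48,  99]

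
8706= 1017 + 7689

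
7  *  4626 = 32382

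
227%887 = 227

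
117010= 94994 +22016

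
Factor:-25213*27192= - 685591896  =  - 2^3*3^1*11^1 * 19^1*103^1*1327^1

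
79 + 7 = 86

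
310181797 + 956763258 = 1266945055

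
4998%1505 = 483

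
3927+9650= 13577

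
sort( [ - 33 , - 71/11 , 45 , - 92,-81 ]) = [ - 92, - 81,  -  33, - 71/11, 45]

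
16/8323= 16/8323 = 0.00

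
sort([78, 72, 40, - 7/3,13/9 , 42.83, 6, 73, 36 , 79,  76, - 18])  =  [ - 18, - 7/3, 13/9, 6, 36, 40, 42.83 , 72,  73, 76,78, 79]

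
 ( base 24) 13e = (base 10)662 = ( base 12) 472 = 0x296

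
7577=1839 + 5738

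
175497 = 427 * 411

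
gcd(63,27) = 9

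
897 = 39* 23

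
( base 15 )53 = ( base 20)3I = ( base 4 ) 1032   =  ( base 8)116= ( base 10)78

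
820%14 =8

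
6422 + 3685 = 10107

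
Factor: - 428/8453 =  - 4/79 = - 2^2*79^ ( - 1)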